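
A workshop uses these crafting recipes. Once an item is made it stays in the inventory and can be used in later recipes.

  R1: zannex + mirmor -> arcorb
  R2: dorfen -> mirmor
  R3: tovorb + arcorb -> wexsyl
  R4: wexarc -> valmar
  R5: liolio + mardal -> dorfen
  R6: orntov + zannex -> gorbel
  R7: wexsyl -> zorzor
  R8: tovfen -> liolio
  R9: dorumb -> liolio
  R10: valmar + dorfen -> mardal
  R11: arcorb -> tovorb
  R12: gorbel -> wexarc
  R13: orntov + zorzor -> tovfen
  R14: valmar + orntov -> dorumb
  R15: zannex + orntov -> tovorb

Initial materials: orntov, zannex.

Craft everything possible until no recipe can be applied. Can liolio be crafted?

Yes

Using R6, orntov and zannex make gorbel.
Using R12, gorbel makes wexarc.
Using R4, wexarc makes valmar.
Using R14, valmar and orntov make dorumb.
Using R9, dorumb makes liolio.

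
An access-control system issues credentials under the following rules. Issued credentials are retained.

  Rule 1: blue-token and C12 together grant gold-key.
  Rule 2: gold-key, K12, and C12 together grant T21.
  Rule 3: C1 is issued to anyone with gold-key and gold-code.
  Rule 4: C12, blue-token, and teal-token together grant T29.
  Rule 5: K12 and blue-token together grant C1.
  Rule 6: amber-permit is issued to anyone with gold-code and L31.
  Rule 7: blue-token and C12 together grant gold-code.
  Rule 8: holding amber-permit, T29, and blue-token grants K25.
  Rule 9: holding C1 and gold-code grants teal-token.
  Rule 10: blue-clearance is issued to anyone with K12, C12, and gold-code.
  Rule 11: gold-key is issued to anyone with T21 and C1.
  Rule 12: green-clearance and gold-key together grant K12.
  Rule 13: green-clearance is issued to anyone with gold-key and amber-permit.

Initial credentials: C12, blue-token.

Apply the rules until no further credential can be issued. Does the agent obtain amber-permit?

No

amber-permit would need gold-code and L31 (Rule 6), but L31 is never granted.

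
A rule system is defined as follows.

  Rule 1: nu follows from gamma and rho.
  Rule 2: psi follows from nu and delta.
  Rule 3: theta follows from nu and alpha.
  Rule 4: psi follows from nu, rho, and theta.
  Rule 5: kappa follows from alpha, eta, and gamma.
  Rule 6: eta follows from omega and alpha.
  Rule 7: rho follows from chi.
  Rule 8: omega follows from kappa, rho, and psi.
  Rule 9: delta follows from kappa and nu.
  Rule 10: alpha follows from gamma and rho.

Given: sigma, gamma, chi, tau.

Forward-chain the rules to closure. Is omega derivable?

omega would need kappa, rho, and psi (Rule 8), but kappa is never established.

No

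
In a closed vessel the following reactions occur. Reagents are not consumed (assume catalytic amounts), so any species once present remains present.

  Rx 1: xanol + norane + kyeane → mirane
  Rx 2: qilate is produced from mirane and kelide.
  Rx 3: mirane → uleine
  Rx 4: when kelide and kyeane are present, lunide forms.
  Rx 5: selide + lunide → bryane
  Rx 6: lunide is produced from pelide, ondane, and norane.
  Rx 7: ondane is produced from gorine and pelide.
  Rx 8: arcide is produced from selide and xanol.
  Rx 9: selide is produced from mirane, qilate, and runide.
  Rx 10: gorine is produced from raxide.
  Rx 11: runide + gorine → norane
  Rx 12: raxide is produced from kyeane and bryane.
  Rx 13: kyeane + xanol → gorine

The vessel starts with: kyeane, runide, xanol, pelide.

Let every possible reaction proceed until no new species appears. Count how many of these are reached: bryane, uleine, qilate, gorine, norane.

kyeane and xanol present → gorine forms (Rx 13).
runide and gorine present → norane forms (Rx 11).
xanol, norane, and kyeane present → mirane forms (Rx 1).
mirane present → uleine forms (Rx 3).
bryane would need selide and lunide (Rx 5), but selide never forms.
uleine: reached.
qilate would need mirane and kelide (Rx 2), but kelide never forms.
gorine: reached.
norane: reached.
Reached: uleine, gorine, and norane — 3 of the 5.

3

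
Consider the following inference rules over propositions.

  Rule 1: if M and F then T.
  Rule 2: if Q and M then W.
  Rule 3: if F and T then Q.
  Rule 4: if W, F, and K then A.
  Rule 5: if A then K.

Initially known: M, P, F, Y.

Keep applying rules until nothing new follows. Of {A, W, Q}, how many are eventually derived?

M and F hold, so T follows (Rule 1).
F and T hold, so Q follows (Rule 3).
From Q and M, Rule 2 gives W.
A would need W, F, and K (Rule 4), but K is never established.
W: reached.
Q: reached.
Reached: W and Q — 2 of the 3.

2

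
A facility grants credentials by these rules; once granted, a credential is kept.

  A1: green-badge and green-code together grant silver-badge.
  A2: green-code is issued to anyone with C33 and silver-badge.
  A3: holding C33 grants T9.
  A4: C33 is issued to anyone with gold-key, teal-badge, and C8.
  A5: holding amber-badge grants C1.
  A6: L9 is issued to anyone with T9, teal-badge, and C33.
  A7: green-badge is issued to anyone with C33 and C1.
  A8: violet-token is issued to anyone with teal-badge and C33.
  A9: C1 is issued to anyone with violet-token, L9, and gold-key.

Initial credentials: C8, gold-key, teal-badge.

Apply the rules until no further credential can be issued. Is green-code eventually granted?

green-code would need C33 and silver-badge (A2), but silver-badge is never granted.

No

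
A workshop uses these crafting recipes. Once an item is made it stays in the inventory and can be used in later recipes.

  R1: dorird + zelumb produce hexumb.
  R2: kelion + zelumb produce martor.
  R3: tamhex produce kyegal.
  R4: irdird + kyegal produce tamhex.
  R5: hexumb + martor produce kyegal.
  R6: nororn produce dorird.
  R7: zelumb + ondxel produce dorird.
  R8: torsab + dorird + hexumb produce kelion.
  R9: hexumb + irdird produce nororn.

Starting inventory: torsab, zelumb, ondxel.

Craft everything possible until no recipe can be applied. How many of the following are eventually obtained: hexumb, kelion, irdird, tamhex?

2

zelumb + ondxel → dorird (R7).
Using R1, dorird and zelumb make hexumb.
torsab + dorird + hexumb → kelion (R8).
hexumb: reached.
kelion: reached.
No rule produces irdird, and it is not given.
tamhex would need irdird and kyegal (R4), but irdird is never obtained.
Reached: hexumb and kelion — 2 of the 4.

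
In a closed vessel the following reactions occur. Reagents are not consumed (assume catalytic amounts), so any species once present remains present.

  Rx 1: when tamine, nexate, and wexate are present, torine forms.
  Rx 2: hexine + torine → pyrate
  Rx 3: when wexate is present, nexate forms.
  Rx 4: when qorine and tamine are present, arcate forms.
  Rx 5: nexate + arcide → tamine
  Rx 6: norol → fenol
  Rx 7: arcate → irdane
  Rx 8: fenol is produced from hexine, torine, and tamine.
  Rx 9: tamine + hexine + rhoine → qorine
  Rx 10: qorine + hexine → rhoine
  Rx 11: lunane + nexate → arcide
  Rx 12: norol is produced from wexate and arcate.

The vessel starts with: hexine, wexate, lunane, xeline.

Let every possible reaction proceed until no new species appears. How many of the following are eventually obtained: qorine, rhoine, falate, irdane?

0

qorine would need tamine, hexine, and rhoine (Rx 9), but rhoine never forms.
rhoine would need qorine and hexine (Rx 10), but qorine never forms.
No rule produces falate, and it is not given.
irdane would need arcate (Rx 7), but arcate never forms.
None of the 4 are reached.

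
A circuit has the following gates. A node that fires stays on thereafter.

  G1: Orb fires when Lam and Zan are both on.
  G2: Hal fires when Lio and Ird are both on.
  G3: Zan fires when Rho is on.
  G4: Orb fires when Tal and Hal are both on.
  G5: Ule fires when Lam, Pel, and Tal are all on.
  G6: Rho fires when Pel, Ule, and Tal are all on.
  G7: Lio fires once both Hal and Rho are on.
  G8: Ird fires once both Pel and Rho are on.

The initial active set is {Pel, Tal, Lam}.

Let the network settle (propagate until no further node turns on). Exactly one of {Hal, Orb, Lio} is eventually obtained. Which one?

Orb

G5: Lam, Pel, and Tal on → Ule on.
G6: Pel, Ule, and Tal on → Rho on.
Rho is on, so Zan fires (G3).
G1: Lam and Zan on → Orb on.
Lio would need Hal and Rho (G7), but Hal never turns on. Hal would need Lio and Ird (G2), but Lio never turns on.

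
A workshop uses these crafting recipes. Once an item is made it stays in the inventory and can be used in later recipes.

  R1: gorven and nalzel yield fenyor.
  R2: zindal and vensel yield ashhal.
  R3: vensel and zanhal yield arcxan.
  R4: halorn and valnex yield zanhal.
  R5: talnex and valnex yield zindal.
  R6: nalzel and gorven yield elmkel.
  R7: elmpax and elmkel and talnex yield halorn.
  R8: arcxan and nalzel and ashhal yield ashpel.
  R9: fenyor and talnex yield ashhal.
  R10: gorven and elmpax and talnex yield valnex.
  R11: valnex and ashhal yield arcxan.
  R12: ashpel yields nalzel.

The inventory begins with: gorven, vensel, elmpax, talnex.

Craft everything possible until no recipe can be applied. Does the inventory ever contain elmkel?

No

elmkel would need nalzel and gorven (R6), but nalzel is never obtained.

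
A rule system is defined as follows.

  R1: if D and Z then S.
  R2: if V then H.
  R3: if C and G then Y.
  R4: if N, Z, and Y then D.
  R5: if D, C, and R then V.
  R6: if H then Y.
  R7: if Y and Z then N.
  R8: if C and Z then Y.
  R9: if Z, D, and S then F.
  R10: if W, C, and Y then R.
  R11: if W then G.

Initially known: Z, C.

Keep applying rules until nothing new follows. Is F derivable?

Yes

From C and Z, R8 gives Y.
From Y and Z, R7 gives N.
N, Z, and Y hold, so D follows (R4).
From D and Z, R1 gives S.
From Z, D, and S, R9 gives F.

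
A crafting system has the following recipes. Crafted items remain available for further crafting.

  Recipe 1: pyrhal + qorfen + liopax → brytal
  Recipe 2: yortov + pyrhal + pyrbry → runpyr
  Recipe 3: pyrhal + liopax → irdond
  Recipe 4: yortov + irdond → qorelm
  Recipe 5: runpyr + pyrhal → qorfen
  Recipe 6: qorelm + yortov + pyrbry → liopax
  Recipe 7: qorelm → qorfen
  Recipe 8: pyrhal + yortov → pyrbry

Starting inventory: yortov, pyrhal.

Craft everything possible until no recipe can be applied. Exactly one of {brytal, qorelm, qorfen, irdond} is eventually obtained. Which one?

Using Recipe 8, pyrhal and yortov make pyrbry.
Using Recipe 2, yortov, pyrhal, and pyrbry make runpyr.
Using Recipe 5, runpyr and pyrhal make qorfen.
brytal would need pyrhal, qorfen, and liopax (Recipe 1), but liopax is never obtained. irdond would need pyrhal and liopax (Recipe 3), but liopax is never obtained. qorelm would need yortov and irdond (Recipe 4), but irdond is never obtained.

qorfen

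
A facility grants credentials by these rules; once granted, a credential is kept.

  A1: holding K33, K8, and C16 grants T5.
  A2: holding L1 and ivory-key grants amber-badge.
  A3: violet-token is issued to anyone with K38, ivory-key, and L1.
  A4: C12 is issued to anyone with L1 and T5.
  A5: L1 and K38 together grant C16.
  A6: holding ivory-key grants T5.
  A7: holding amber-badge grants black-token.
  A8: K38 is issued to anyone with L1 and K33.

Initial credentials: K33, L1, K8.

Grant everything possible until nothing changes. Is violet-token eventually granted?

violet-token would need K38, ivory-key, and L1 (A3), but ivory-key is never granted.

No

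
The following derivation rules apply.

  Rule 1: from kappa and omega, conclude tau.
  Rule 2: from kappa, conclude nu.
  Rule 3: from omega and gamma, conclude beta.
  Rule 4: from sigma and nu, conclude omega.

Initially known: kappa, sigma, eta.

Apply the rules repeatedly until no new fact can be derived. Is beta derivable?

No

beta would need omega and gamma (Rule 3), but gamma is never established.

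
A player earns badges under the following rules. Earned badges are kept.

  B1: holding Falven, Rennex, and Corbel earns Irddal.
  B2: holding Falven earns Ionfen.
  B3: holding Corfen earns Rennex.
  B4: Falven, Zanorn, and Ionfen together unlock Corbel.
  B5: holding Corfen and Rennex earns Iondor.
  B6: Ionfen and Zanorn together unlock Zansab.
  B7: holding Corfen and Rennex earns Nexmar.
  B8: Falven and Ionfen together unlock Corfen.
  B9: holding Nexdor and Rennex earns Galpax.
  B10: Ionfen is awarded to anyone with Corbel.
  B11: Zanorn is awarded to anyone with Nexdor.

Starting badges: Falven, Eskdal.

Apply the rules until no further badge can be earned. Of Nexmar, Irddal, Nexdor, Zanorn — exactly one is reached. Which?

Nexmar

With Falven, Ionfen is earned (B2).
With Falven and Ionfen, Corfen is earned (B8).
With Corfen, Rennex is earned (B3).
With Corfen and Rennex, Nexmar is earned (B7).
No rule produces Nexdor, and it is not given. Irddal would need Falven, Rennex, and Corbel (B1), but Corbel is never earned. Zanorn would need Nexdor (B11), but Nexdor is never earned.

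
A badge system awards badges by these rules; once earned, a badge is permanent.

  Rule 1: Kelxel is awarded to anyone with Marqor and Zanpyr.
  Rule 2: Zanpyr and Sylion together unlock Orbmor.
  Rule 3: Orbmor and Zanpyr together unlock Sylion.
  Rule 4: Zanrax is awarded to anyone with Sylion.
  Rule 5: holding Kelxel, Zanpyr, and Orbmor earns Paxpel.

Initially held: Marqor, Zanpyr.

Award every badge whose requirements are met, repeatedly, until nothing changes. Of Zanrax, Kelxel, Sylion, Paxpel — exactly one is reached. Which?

Kelxel

With Marqor and Zanpyr, Kelxel is earned (Rule 1).
Sylion would need Orbmor and Zanpyr (Rule 3), but Orbmor is never earned. Zanrax would need Sylion (Rule 4), but Sylion is never earned. Paxpel would need Kelxel, Zanpyr, and Orbmor (Rule 5), but Orbmor is never earned.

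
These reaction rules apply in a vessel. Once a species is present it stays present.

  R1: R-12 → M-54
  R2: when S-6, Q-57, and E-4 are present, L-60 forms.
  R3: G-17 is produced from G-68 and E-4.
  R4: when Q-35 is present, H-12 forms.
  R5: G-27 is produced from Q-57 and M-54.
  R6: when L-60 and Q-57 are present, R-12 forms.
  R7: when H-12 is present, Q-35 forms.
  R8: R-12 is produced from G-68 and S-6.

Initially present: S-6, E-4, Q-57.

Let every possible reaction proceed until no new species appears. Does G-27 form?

Yes

S-6, Q-57, and E-4 present → L-60 forms (R2).
L-60 and Q-57 present → R-12 forms (R6).
R-12 present → M-54 forms (R1).
Q-57 and M-54 present → G-27 forms (R5).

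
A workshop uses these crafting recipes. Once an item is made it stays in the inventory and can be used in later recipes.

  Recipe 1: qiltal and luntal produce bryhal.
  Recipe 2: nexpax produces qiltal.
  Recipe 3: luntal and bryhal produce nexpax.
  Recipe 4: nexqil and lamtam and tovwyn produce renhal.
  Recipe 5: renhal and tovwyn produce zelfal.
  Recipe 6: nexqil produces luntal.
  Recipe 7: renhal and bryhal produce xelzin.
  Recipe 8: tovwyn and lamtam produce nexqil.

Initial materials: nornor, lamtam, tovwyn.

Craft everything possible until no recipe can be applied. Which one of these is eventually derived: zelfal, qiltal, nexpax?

zelfal

Using Recipe 8, tovwyn and lamtam make nexqil.
nexqil and lamtam and tovwyn → renhal (Recipe 4).
renhal and tovwyn → zelfal (Recipe 5).
nexpax would need luntal and bryhal (Recipe 3), but bryhal is never obtained. qiltal would need nexpax (Recipe 2), but nexpax is never obtained.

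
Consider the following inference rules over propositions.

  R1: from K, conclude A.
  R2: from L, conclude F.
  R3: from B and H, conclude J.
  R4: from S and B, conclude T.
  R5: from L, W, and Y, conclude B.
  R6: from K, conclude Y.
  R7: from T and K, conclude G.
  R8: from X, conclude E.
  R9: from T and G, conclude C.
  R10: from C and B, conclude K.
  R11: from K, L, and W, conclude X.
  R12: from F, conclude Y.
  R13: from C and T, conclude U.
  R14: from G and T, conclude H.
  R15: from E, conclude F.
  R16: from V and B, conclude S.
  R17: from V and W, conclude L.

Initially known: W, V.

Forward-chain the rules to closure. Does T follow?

V and W hold, so L follows (R17).
From L, R2 gives F.
F holds, so Y follows (R12).
From L, W, and Y, R5 gives B.
From V and B, R16 gives S.
S and B hold, so T follows (R4).

Yes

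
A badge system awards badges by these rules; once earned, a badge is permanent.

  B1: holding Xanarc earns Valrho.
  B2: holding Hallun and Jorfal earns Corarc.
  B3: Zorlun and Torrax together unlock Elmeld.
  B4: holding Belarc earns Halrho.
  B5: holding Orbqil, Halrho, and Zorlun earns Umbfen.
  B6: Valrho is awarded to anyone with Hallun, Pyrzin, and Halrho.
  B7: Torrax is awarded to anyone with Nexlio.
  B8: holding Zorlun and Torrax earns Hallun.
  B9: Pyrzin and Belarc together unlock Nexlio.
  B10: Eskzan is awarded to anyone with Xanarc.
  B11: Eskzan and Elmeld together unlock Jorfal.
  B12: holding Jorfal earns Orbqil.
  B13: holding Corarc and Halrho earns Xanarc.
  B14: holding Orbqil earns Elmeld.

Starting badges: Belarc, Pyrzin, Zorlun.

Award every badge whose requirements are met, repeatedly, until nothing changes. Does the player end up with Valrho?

With Pyrzin and Belarc, Nexlio is earned (B9).
With Belarc, Halrho is earned (B4).
With Nexlio, Torrax is earned (B7).
With Zorlun and Torrax, Hallun is earned (B8).
With Hallun, Pyrzin, and Halrho, Valrho is earned (B6).

Yes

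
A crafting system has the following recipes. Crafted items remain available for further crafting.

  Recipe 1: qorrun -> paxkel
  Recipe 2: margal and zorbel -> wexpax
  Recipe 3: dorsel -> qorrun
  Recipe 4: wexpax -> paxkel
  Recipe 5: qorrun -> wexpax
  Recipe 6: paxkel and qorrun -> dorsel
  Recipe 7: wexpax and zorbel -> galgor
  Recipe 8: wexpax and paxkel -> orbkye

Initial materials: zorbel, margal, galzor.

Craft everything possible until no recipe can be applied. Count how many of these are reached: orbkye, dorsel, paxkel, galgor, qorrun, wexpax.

Using Recipe 2, margal and zorbel make wexpax.
Using Recipe 7, wexpax and zorbel make galgor.
Using Recipe 4, wexpax makes paxkel.
Using Recipe 8, wexpax and paxkel make orbkye.
orbkye: reached.
dorsel would need paxkel and qorrun (Recipe 6), but qorrun is never obtained.
paxkel: reached.
galgor: reached.
qorrun would need dorsel (Recipe 3), but dorsel is never obtained.
wexpax: reached.
Reached: orbkye, paxkel, galgor, and wexpax — 4 of the 6.

4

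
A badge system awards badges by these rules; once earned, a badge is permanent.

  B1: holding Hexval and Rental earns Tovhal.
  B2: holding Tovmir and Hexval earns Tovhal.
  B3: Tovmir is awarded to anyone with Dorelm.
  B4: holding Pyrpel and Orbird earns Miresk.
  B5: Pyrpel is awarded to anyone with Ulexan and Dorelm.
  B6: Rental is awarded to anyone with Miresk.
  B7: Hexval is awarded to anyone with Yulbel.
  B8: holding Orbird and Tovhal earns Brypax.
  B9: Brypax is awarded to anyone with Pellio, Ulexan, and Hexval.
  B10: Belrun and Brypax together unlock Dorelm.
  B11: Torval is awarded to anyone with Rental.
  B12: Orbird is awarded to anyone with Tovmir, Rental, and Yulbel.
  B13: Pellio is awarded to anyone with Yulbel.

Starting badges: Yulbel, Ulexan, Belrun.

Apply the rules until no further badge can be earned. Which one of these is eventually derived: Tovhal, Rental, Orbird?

With Yulbel, Pellio is earned (B13).
With Yulbel, Hexval is earned (B7).
With Pellio, Ulexan, and Hexval, Brypax is earned (B9).
With Belrun and Brypax, Dorelm is earned (B10).
With Dorelm, Tovmir is earned (B3).
With Tovmir and Hexval, Tovhal is earned (B2).
Rental would need Miresk (B6), but Miresk is never earned. Orbird would need Tovmir, Rental, and Yulbel (B12), but Rental is never earned.

Tovhal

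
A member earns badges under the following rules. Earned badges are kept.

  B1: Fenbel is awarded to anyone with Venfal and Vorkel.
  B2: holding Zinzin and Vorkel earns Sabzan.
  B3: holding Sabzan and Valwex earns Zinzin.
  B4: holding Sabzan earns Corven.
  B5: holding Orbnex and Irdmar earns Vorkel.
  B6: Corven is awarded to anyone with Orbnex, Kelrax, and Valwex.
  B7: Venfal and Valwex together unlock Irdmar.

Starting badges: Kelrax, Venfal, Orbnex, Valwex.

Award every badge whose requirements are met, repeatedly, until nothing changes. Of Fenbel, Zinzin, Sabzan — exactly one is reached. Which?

With Venfal and Valwex, Irdmar is earned (B7).
With Orbnex and Irdmar, Vorkel is earned (B5).
With Venfal and Vorkel, Fenbel is earned (B1).
Sabzan would need Zinzin and Vorkel (B2), but Zinzin is never earned. Zinzin would need Sabzan and Valwex (B3), but Sabzan is never earned.

Fenbel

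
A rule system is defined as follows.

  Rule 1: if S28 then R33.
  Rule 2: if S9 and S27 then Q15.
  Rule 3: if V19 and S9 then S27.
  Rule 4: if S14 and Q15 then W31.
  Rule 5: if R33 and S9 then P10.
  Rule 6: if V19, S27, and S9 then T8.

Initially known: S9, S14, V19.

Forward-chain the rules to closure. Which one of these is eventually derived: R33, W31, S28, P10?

V19 and S9 hold, so S27 follows (Rule 3).
From S9 and S27, Rule 2 gives Q15.
From S14 and Q15, Rule 4 gives W31.
P10 would need R33 and S9 (Rule 5), but R33 is never established. No rule produces S28, and it is not given. R33 would need S28 (Rule 1), but S28 is never established.

W31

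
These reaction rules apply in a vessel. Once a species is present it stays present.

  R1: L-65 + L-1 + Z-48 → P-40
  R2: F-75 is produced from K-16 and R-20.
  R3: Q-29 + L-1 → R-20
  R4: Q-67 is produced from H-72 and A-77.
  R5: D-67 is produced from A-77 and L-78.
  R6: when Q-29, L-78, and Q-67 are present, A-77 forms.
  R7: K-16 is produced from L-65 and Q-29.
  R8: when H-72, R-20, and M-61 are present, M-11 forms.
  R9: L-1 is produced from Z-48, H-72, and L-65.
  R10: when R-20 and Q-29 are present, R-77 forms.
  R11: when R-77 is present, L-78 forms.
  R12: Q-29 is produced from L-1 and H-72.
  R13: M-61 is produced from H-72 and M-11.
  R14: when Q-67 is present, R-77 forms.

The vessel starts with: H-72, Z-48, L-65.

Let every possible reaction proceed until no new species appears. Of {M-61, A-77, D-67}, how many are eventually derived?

M-61 would need H-72 and M-11 (R13), but M-11 never forms.
A-77 would need Q-29, L-78, and Q-67 (R6), but Q-67 never forms.
D-67 would need A-77 and L-78 (R5), but A-77 never forms.
None of the 3 are reached.

0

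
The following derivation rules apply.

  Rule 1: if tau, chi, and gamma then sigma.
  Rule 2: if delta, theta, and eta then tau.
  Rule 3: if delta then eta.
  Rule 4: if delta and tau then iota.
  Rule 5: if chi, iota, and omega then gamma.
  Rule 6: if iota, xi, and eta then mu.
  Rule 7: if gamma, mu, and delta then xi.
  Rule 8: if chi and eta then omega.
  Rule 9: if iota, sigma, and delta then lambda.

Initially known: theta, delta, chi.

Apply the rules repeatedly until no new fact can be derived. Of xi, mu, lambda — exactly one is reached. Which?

From delta, Rule 3 gives eta.
From delta, theta, and eta, Rule 2 gives tau.
From chi and eta, Rule 8 gives omega.
delta and tau hold, so iota follows (Rule 4).
chi, iota, and omega hold, so gamma follows (Rule 5).
tau, chi, and gamma hold, so sigma follows (Rule 1).
iota, sigma, and delta hold, so lambda follows (Rule 9).
xi would need gamma, mu, and delta (Rule 7), but mu is never established. mu would need iota, xi, and eta (Rule 6), but xi is never established.

lambda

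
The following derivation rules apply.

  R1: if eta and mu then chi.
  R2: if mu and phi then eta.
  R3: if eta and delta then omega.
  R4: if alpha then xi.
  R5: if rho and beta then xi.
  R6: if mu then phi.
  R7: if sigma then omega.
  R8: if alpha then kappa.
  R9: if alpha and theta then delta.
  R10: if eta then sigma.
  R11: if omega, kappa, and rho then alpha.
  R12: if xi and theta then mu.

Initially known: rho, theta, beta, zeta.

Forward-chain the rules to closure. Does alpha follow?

No

alpha would need omega, kappa, and rho (R11), but kappa is never established.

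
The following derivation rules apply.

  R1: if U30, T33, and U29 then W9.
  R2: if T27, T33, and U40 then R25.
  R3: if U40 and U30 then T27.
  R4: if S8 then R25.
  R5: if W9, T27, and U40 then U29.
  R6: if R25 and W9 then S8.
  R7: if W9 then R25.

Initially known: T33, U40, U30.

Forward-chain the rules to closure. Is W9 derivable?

No

W9 would need U30, T33, and U29 (R1), but U29 is never established.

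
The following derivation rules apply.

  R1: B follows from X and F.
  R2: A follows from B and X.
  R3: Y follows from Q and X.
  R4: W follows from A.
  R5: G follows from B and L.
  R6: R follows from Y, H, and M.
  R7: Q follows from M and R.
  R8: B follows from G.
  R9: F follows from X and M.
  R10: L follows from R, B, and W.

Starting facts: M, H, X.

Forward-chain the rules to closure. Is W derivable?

From X and M, R9 gives F.
X and F hold, so B follows (R1).
From B and X, R2 gives A.
A holds, so W follows (R4).

Yes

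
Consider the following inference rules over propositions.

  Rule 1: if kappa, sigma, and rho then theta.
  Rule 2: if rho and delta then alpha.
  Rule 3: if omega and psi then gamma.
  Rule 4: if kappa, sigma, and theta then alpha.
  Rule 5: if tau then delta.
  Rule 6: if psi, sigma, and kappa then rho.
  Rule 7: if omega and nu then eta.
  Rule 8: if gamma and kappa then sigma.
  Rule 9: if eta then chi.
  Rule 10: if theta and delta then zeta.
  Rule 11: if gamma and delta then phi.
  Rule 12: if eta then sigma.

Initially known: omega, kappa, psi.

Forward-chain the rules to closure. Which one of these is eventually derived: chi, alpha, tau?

omega and psi hold, so gamma follows (Rule 3).
gamma and kappa hold, so sigma follows (Rule 8).
psi, sigma, and kappa hold, so rho follows (Rule 6).
kappa, sigma, and rho hold, so theta follows (Rule 1).
From kappa, sigma, and theta, Rule 4 gives alpha.
chi would need eta (Rule 9), but eta is never established. No rule produces tau, and it is not given.

alpha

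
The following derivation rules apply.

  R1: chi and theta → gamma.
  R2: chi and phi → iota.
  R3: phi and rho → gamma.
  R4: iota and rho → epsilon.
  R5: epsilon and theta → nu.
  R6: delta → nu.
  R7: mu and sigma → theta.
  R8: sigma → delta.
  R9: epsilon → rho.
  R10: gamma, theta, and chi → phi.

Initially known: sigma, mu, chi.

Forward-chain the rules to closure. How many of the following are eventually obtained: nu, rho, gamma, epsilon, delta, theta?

From mu and sigma, R7 gives theta.
From sigma, R8 gives delta.
From delta, R6 gives nu.
From chi and theta, R1 gives gamma.
nu: reached.
rho would need epsilon (R9), but epsilon is never established.
gamma: reached.
epsilon would need iota and rho (R4), but rho is never established.
delta: reached.
theta: reached.
Reached: nu, gamma, delta, and theta — 4 of the 6.

4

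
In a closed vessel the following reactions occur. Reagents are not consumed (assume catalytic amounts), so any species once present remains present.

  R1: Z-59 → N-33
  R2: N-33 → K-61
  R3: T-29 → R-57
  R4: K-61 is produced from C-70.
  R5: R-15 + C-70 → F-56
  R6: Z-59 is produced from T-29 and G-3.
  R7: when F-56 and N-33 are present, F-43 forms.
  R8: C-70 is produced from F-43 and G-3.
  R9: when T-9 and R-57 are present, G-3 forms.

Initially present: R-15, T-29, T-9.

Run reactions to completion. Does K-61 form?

Yes

T-29 present → R-57 forms (R3).
T-9 and R-57 present → G-3 forms (R9).
T-29 and G-3 present → Z-59 forms (R6).
Z-59 present → N-33 forms (R1).
N-33 present → K-61 forms (R2).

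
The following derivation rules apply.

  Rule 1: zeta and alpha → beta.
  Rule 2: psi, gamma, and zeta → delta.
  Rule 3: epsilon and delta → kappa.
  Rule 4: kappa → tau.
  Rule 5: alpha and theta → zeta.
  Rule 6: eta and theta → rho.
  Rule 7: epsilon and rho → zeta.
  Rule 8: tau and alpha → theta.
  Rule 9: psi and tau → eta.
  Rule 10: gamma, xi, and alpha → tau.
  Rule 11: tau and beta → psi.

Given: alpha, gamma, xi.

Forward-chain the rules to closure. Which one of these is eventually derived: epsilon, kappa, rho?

gamma, xi, and alpha hold, so tau follows (Rule 10).
tau and alpha hold, so theta follows (Rule 8).
alpha and theta hold, so zeta follows (Rule 5).
zeta and alpha hold, so beta follows (Rule 1).
From tau and beta, Rule 11 gives psi.
psi and tau hold, so eta follows (Rule 9).
eta and theta hold, so rho follows (Rule 6).
kappa would need epsilon and delta (Rule 3), but epsilon is never established. No rule produces epsilon, and it is not given.

rho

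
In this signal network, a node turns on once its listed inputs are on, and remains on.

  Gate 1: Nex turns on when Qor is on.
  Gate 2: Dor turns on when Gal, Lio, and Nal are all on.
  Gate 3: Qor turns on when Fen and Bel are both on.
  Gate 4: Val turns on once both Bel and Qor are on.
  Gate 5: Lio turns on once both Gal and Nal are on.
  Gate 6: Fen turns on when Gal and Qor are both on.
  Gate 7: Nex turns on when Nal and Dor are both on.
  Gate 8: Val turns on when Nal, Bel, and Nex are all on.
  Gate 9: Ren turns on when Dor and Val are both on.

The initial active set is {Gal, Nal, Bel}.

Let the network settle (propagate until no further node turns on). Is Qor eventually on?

No

Qor would need Fen and Bel (Gate 3), but Fen never turns on.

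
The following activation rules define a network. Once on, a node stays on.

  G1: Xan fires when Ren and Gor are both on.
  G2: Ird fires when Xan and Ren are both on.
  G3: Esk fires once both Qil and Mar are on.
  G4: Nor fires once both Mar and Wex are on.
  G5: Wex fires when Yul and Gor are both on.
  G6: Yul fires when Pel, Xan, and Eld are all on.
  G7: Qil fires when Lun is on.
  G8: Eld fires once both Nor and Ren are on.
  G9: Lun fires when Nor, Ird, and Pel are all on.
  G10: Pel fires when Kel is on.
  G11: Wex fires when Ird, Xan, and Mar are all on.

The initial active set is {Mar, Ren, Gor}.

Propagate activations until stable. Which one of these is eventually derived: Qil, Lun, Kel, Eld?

G1: Ren and Gor on → Xan on.
Xan and Ren are on, so Ird fires (G2).
G11: Ird, Xan, and Mar on → Wex on.
Mar and Wex are on, so Nor fires (G4).
Nor and Ren are on, so Eld fires (G8).
Lun would need Nor, Ird, and Pel (G9), but Pel never turns on. Qil would need Lun (G7), but Lun never turns on. No rule produces Kel, and it is not given.

Eld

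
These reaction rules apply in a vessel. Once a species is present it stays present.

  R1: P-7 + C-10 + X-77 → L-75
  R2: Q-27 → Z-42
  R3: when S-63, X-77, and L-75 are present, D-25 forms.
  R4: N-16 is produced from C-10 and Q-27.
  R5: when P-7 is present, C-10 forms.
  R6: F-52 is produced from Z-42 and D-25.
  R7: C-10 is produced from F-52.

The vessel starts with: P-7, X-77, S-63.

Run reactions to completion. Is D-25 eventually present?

Yes

P-7 present → C-10 forms (R5).
P-7, C-10, and X-77 present → L-75 forms (R1).
S-63, X-77, and L-75 present → D-25 forms (R3).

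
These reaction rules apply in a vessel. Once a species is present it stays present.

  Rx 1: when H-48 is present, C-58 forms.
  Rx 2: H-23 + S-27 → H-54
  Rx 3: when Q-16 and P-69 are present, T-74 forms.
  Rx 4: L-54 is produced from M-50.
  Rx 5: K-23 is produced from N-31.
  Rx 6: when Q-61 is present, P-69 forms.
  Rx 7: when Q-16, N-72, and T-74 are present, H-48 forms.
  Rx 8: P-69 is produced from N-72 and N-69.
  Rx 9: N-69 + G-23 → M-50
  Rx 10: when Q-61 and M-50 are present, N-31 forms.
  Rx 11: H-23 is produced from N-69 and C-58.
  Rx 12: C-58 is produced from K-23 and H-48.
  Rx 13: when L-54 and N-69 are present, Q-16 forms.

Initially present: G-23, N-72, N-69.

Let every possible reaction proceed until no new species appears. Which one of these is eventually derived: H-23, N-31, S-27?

H-23

N-69 and G-23 present → M-50 forms (Rx 9).
N-72 and N-69 present → P-69 forms (Rx 8).
M-50 present → L-54 forms (Rx 4).
L-54 and N-69 present → Q-16 forms (Rx 13).
Q-16 and P-69 present → T-74 forms (Rx 3).
Q-16, N-72, and T-74 present → H-48 forms (Rx 7).
H-48 present → C-58 forms (Rx 1).
N-69 and C-58 present → H-23 forms (Rx 11).
No rule produces S-27, and it is not given. N-31 would need Q-61 and M-50 (Rx 10), but Q-61 never forms.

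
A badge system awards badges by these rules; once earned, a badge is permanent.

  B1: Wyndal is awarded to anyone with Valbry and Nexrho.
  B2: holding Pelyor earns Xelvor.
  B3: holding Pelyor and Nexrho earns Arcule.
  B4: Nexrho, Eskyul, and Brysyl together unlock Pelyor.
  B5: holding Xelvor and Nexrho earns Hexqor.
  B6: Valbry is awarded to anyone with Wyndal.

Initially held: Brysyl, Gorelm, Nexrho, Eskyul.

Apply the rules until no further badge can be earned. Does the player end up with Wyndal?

Wyndal would need Valbry and Nexrho (B1), but Valbry is never earned.

No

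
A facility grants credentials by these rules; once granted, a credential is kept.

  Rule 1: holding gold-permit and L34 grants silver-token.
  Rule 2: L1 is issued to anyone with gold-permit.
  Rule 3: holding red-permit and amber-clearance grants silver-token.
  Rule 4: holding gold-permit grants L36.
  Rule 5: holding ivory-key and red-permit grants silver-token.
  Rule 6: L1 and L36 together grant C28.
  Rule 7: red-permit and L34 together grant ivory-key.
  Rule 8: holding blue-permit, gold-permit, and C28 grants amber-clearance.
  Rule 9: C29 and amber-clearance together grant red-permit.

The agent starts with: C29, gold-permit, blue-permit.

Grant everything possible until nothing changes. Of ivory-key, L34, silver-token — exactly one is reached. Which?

silver-token

Holding gold-permit grants L36 (Rule 4).
Holding gold-permit grants L1 (Rule 2).
Holding L1 and L36 grants C28 (Rule 6).
Holding blue-permit, gold-permit, and C28 grants amber-clearance (Rule 8).
Holding C29 and amber-clearance grants red-permit (Rule 9).
Holding red-permit and amber-clearance grants silver-token (Rule 3).
ivory-key would need red-permit and L34 (Rule 7), but L34 is never granted. No rule produces L34, and it is not given.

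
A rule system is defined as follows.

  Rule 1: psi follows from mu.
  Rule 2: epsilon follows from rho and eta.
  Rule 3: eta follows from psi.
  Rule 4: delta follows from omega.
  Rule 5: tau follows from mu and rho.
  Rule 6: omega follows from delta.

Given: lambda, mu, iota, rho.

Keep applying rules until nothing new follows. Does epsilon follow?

Yes

mu holds, so psi follows (Rule 1).
psi holds, so eta follows (Rule 3).
From rho and eta, Rule 2 gives epsilon.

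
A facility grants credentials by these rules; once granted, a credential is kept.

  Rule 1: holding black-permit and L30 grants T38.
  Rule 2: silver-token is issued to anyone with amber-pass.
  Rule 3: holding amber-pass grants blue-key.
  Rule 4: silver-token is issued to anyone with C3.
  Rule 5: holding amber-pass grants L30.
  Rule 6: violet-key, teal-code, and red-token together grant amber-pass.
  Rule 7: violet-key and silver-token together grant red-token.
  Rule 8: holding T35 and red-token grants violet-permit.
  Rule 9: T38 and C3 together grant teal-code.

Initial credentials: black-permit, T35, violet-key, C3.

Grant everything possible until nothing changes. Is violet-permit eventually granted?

Holding C3 grants silver-token (Rule 4).
Holding violet-key and silver-token grants red-token (Rule 7).
Holding T35 and red-token grants violet-permit (Rule 8).

Yes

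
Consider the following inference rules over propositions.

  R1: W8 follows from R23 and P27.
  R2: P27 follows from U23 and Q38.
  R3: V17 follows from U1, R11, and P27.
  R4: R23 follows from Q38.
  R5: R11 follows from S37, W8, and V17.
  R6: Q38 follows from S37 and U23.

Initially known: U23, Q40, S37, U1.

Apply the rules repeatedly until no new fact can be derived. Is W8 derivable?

Yes

From S37 and U23, R6 gives Q38.
U23 and Q38 hold, so P27 follows (R2).
From Q38, R4 gives R23.
From R23 and P27, R1 gives W8.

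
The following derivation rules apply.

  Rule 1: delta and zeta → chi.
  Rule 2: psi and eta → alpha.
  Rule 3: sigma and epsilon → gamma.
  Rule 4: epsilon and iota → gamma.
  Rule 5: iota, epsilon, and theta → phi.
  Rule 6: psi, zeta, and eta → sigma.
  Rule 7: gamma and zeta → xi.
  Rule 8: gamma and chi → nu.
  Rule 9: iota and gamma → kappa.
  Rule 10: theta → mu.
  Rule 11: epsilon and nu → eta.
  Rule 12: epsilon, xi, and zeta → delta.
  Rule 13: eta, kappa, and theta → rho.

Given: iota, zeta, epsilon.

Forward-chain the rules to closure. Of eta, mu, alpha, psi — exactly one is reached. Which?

epsilon and iota hold, so gamma follows (Rule 4).
gamma and zeta hold, so xi follows (Rule 7).
From epsilon, xi, and zeta, Rule 12 gives delta.
delta and zeta hold, so chi follows (Rule 1).
gamma and chi hold, so nu follows (Rule 8).
epsilon and nu hold, so eta follows (Rule 11).
No rule produces psi, and it is not given. alpha would need psi and eta (Rule 2), but psi is never established. mu would need theta (Rule 10), but theta is never established.

eta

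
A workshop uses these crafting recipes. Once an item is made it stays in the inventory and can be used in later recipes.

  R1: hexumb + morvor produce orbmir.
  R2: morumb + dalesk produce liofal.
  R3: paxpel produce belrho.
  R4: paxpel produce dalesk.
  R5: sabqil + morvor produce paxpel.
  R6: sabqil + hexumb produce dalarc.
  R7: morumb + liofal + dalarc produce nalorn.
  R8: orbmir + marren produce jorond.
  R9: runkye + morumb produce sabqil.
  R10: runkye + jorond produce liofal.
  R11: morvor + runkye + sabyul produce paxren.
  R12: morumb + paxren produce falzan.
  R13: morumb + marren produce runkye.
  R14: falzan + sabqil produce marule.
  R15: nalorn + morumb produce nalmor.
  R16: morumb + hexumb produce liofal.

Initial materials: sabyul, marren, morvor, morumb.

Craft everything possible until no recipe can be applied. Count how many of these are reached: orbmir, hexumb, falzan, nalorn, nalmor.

1

Using R13, morumb and marren make runkye.
morvor + runkye + sabyul → paxren (R11).
Using R12, morumb and paxren make falzan.
orbmir would need hexumb and morvor (R1), but hexumb is never obtained.
No rule produces hexumb, and it is not given.
falzan: reached.
nalorn would need morumb, liofal, and dalarc (R7), but dalarc is never obtained.
nalmor would need nalorn and morumb (R15), but nalorn is never obtained.
Reached: falzan — 1 of the 5.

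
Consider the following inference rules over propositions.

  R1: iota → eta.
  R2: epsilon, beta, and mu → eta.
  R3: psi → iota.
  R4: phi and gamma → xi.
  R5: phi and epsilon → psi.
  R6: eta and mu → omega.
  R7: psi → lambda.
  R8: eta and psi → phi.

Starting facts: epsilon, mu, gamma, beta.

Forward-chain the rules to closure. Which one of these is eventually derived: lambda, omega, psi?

epsilon, beta, and mu hold, so eta follows (R2).
eta and mu hold, so omega follows (R6).
lambda would need psi (R7), but psi is never established. psi would need phi and epsilon (R5), but phi is never established.

omega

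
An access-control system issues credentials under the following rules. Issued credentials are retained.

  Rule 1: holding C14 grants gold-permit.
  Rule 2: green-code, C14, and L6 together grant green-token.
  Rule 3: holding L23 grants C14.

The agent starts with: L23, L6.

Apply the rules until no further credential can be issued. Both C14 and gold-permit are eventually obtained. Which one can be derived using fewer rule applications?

C14: Holding L23 grants C14 (Rule 3). [1 rule application]
gold-permit: Holding L23 grants C14 (Rule 3). Holding C14 grants gold-permit (Rule 1). [2 rule applications]
C14 needs fewer.

C14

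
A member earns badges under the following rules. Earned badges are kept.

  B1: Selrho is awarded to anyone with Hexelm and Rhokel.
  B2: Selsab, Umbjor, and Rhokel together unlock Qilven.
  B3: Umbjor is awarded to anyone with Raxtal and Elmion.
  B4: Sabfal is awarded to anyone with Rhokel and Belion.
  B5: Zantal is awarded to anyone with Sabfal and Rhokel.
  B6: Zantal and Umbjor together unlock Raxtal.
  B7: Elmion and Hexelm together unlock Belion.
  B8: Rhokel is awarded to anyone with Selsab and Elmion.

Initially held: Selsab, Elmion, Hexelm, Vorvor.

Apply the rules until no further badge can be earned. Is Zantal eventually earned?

With Selsab and Elmion, Rhokel is earned (B8).
With Elmion and Hexelm, Belion is earned (B7).
With Rhokel and Belion, Sabfal is earned (B4).
With Sabfal and Rhokel, Zantal is earned (B5).

Yes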